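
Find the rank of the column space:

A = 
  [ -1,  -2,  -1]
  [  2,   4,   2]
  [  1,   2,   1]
Row reduce:
R2 → R2 + (2)·R1
R3 → R3 + (1)·R1
REF = 
  [ -1,  -2,  -1]
  [  0,   0,   0]
  [  0,   0,   0]
Pivot columns: 1 → 1 pivot.
dim(Col(A)) = number of pivot columns = 1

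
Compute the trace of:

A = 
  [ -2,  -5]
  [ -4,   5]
3

tr(A) = -2 + 5 = 3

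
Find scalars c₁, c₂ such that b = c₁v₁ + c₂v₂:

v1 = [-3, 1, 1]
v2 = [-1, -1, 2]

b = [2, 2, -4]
c1 = 0, c2 = -2

b = 0·v1 + -2·v2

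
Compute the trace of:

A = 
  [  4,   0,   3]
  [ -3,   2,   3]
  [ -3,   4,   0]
6

tr(A) = 4 + 2 + 0 = 6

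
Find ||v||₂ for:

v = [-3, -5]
5.831

||v||₂ = √((-3)² + (-5)²) = √34 = 5.831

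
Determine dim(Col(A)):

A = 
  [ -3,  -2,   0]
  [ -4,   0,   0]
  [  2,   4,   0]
Row reduce:
R2 → R2 - (4/3)·R1
R3 → R3 + (2/3)·R1
R3 → R3 - (1)·R2
REF = 
  [ -3,  -2,   0]
  [  0, 8/3,   0]
  [  0,   0,   0]
Pivot columns: 1, 2 → 2 pivots.
dim(Col(A)) = number of pivot columns = 2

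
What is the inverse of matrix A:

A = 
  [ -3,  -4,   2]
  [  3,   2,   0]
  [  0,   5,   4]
det(A) = (-3)·((2)(4) - (0)(5)) - (-4)·((3)(4) - (0)(0)) + (2)·((3)(5) - (2)(0))
  = (-3)(8) - (-4)(12) + (2)(15)
  = 54
det(A) = 54 ≠ 0, so A is invertible.

Cofactors Cᵢⱼ = (-1)ⁱ⁺ʲ·Mᵢⱼ:
C = 
  [  8, -12,  15]
  [ 26, -12,  15]
  [ -4,   6,   6]

adj(A) = Cᵀ:
adj(A) = 
  [  8,  26,  -4]
  [-12, -12,   6]
  [ 15,  15,   6]

A⁻¹ = (1/54) · adj(A):
A⁻¹ = 
  [ 4/27, 13/27, -2/27]
  [ -2/9,  -2/9,   1/9]
  [ 5/18,  5/18,   1/9]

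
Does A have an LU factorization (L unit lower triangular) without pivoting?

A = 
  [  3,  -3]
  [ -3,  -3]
Yes.
A[1,1] = 3 ≠ 0, so Gaussian elimination proceeds without a row swap: multiplier ℓ₂₁ = (-3)/(3) = -1, and U[2,2] = -3 - (-1)(-3) = -6.
L = 
  [  1,   0]
  [ -1,   1]
U = 
  [  3,  -3]
  [  0,  -6]
Check row 2 of LU: [(-1)(3), (-1)(-3) + (-6)] = [-3, -3] = row 2 of A ✓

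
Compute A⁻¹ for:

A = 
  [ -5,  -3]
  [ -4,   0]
det(A) = (-5)(0) - (-3)(-4) = -12
For a 2×2 matrix, A⁻¹ = (1/det(A)) · [[d, -b], [-c, a]]
    = (-1/12) · [[0, 3], [4, -5]]

A⁻¹ = 
  [   0, -1/4]
  [-1/3, 5/12]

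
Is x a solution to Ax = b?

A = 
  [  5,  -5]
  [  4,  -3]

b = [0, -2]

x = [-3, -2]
No

Ax = [-5, -6] ≠ b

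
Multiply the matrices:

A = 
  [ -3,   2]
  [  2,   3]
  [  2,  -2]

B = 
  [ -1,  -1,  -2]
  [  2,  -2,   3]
A is 3×2 and B is 2×3, so AB is 3×3. Each entry is (row of A)·(column of B):
AB[1,1] = (-3)(-1) + (2)(2) = 7
AB[1,2] = (-3)(-1) + (2)(-2) = -1
AB[1,3] = (-3)(-2) + (2)(3) = 12
AB[2,1] = (2)(-1) + (3)(2) = 4
AB[2,2] = (2)(-1) + (3)(-2) = -8
AB[2,3] = (2)(-2) + (3)(3) = 5
AB[3,1] = (2)(-1) + (-2)(2) = -6
AB[3,2] = (2)(-1) + (-2)(-2) = 2
AB[3,3] = (2)(-2) + (-2)(3) = -10

AB = 
  [  7,  -1,  12]
  [  4,  -8,   5]
  [ -6,   2, -10]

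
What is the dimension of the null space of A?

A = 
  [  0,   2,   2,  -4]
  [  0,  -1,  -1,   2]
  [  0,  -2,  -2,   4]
nullity(A) = 3

Row reduce:
R2 → R2 + (1/2)·R1
R3 → R3 + (1)·R1
REF = 
  [  0,   2,   2,  -4]
  [  0,   0,   0,   0]
  [  0,   0,   0,   0]
Pivot columns: 2 → 1 pivot.
rank(A) = 1, so nullity(A) = 4 - 1 = 3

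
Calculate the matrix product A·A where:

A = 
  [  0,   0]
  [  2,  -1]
A² = A·A:
A²[1,1] = (0)(0) + (0)(2) = 0
A²[1,2] = (0)(0) + (0)(-1) = 0
A²[2,1] = (2)(0) + (-1)(2) = -2
A²[2,2] = (2)(0) + (-1)(-1) = 1
A² = 
  [  0,   0]
  [ -2,   1]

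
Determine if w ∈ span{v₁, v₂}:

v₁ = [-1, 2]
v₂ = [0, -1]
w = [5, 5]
Yes

Form the augmented matrix and row-reduce:
[v₁|v₂|w] = 
  [ -1,   0,   5]
  [  2,  -1,   5]
R2 → R2 + (2)·R1
REF = 
  [ -1,   0,   5]
  [  0,  -1,  15]

No row of the form [0 0 | nonzero], so the system is consistent. Back-substitution gives c₁ = -5, c₂ = -15: w = (-5)·v₁ + (-15)·v₂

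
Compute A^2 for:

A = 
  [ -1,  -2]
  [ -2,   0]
A² = A·A:
A²[1,1] = (-1)(-1) + (-2)(-2) = 5
A²[1,2] = (-1)(-2) + (-2)(0) = 2
A²[2,1] = (-2)(-1) + (0)(-2) = 2
A²[2,2] = (-2)(-2) + (0)(0) = 4
A² = 
  [  5,   2]
  [  2,   4]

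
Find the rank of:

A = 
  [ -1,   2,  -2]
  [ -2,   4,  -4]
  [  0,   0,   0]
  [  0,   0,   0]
Row reduce:
R2 → R2 - (2)·R1
REF = 
  [ -1,   2,  -2]
  [  0,   0,   0]
  [  0,   0,   0]
  [  0,   0,   0]
Pivot columns: 1 → 1 pivot.

rank(A) = 1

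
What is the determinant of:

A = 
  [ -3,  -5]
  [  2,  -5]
For a 2×2 matrix, det = ad - bc = (-3)(-5) - (-5)(2) = 25

det(A) = 25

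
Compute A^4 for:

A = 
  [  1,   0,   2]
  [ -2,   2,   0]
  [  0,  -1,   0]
A² = A·A:
A²[1,1] = (1)(1) + (0)(-2) + (2)(0) = 1
A²[1,2] = (1)(0) + (0)(2) + (2)(-1) = -2
A²[1,3] = (1)(2) + (0)(0) + (2)(0) = 2
A²[2,1] = (-2)(1) + (2)(-2) + (0)(0) = -6
A²[2,2] = (-2)(0) + (2)(2) + (0)(-1) = 4
A²[2,3] = (-2)(2) + (2)(0) + (0)(0) = -4
A²[3,1] = (0)(1) + (-1)(-2) + (0)(0) = 2
A²[3,2] = (0)(0) + (-1)(2) + (0)(-1) = -2
A²[3,3] = (0)(2) + (-1)(0) + (0)(0) = 0
A² = 
  [  1,  -2,   2]
  [ -6,   4,  -4]
  [  2,  -2,   0]

A^3 = A^2·A:
A^3[1,1] = (1)(1) + (-2)(-2) + (2)(0) = 5
A^3[1,2] = (1)(0) + (-2)(2) + (2)(-1) = -6
A^3[1,3] = (1)(2) + (-2)(0) + (2)(0) = 2
A^3[2,1] = (-6)(1) + (4)(-2) + (-4)(0) = -14
A^3[2,2] = (-6)(0) + (4)(2) + (-4)(-1) = 12
A^3[2,3] = (-6)(2) + (4)(0) + (-4)(0) = -12
A^3[3,1] = (2)(1) + (-2)(-2) + (0)(0) = 6
A^3[3,2] = (2)(0) + (-2)(2) + (0)(-1) = -4
A^3[3,3] = (2)(2) + (-2)(0) + (0)(0) = 4
A^3 = 
  [  5,  -6,   2]
  [-14,  12, -12]
  [  6,  -4,   4]

A^4 = A^3·A:
A^4[1,1] = (5)(1) + (-6)(-2) + (2)(0) = 17
A^4[1,2] = (5)(0) + (-6)(2) + (2)(-1) = -14
A^4[1,3] = (5)(2) + (-6)(0) + (2)(0) = 10
A^4[2,1] = (-14)(1) + (12)(-2) + (-12)(0) = -38
A^4[2,2] = (-14)(0) + (12)(2) + (-12)(-1) = 36
A^4[2,3] = (-14)(2) + (12)(0) + (-12)(0) = -28
A^4[3,1] = (6)(1) + (-4)(-2) + (4)(0) = 14
A^4[3,2] = (6)(0) + (-4)(2) + (4)(-1) = -12
A^4[3,3] = (6)(2) + (-4)(0) + (4)(0) = 12
A^4 = 
  [ 17, -14,  10]
  [-38,  36, -28]
  [ 14, -12,  12]

Therefore
A^4 = 
  [ 17, -14,  10]
  [-38,  36, -28]
  [ 14, -12,  12]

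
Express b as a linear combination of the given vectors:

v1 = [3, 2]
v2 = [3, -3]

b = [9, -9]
c1 = 0, c2 = 3

b = 0·v1 + 3·v2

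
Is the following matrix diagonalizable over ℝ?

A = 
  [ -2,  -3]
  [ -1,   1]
Yes

tr(A) = -1, det(A) = -5
Characteristic polynomial: λ² - tr(A)λ + det(A) = λ² + λ - 5
λ² + λ - 5 = 0  ⇒  λ = (-1 ± √((1)² - 4·(-5)))/2 = (-1 ± √(21))/2
  = (-1 + √21)/2,  (-1 - √21)/2
Eigenvalues: (-1 + √21)/2, (-1 - √21)/2  (≈ 1.791, -2.791)
The two irrational eigenvalues are distinct (simple), so each has alg. mult. = geom. mult. = 1.
Sum of geometric multiplicities equals n, so A has n independent eigenvectors.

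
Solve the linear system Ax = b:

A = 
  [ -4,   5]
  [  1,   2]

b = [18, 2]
x = [-2, 2]

Row reduce the augmented matrix [A|b]:
R2 → R2 + (1/4)·R1
REF = 
  [  -4,    5,   18]
  [   0, 13/4, 13/2]

Back-substitution:
x₂ = (13/2) / (13/4) = 2
x₁ = (18 - (5)(2)) / (-4) = -2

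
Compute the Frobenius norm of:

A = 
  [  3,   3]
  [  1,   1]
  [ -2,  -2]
||A||_F = 5.292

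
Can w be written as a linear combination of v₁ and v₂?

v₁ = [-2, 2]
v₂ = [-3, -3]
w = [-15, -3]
Yes

Form the augmented matrix and row-reduce:
[v₁|v₂|w] = 
  [ -2,  -3, -15]
  [  2,  -3,  -3]
R2 → R2 + (1)·R1
REF = 
  [ -2,  -3, -15]
  [  0,  -6, -18]

No row of the form [0 0 | nonzero], so the system is consistent. Back-substitution gives c₁ = 3, c₂ = 3: w = (3)·v₁ + (3)·v₂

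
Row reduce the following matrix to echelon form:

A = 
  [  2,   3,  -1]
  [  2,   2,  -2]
Row operations:
R2 → R2 - (1)·R1

Resulting echelon form:
REF = 
  [  2,   3,  -1]
  [  0,  -1,  -1]

Rank = 2 (number of non-zero pivot rows).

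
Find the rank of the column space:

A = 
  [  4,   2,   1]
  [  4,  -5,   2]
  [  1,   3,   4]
Row reduce:
R2 → R2 - (1)·R1
R3 → R3 - (1/4)·R1
R3 → R3 + (5/14)·R2
REF = 
  [     4,      2,      1]
  [     0,     -7,      1]
  [     0,      0, 115/28]
Pivot columns: 1, 2, 3 → 3 pivots.
dim(Col(A)) = number of pivot columns = 3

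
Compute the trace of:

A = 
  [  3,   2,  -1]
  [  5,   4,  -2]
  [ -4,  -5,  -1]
6

tr(A) = 3 + 4 + -1 = 6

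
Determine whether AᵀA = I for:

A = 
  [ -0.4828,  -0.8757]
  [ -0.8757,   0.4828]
Yes

AᵀA = 
  [  0.9999,   0]
  [  0,   0.9999]
≈ I (equal to I up to the 4-dp rounding of the entries)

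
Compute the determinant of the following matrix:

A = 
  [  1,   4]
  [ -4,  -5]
For a 2×2 matrix, det = ad - bc = (1)(-5) - (4)(-4) = 11

det(A) = 11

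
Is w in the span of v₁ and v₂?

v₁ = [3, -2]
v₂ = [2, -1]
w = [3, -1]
Yes

Form the augmented matrix and row-reduce:
[v₁|v₂|w] = 
  [  3,   2,   3]
  [ -2,  -1,  -1]
R2 → R2 + (2/3)·R1
REF = 
  [  3,   2,   3]
  [  0, 1/3,   1]

No row of the form [0 0 | nonzero], so the system is consistent. Back-substitution gives c₁ = -1, c₂ = 3: w = (-1)·v₁ + (3)·v₂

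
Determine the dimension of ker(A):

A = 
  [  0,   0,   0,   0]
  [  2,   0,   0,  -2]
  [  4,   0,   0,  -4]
nullity(A) = 3

Row reduce:
Swap R1 ↔ R2
R3 → R3 - (2)·R1
REF = 
  [  2,   0,   0,  -2]
  [  0,   0,   0,   0]
  [  0,   0,   0,   0]
Pivot columns: 1 → 1 pivot.
rank(A) = 1, so nullity(A) = 4 - 1 = 3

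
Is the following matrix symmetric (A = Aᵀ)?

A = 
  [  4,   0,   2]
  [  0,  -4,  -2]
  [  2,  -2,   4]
Yes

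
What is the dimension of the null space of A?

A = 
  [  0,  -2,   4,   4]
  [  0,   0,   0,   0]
nullity(A) = 3

Row reduce:
(no row operations needed)
REF = 
  [  0,  -2,   4,   4]
  [  0,   0,   0,   0]
Pivot columns: 2 → 1 pivot.
rank(A) = 1, so nullity(A) = 4 - 1 = 3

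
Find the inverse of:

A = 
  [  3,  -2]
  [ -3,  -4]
det(A) = (3)(-4) - (-2)(-3) = -18
For a 2×2 matrix, A⁻¹ = (1/det(A)) · [[d, -b], [-c, a]]
    = (-1/18) · [[-4, 2], [3, 3]]

A⁻¹ = 
  [ 2/9, -1/9]
  [-1/6, -1/6]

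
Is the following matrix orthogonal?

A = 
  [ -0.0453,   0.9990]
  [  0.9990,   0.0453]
Yes

AᵀA = 
  [  1.0001,   0]
  [  0,   1.0001]
≈ I (equal to I up to the 4-dp rounding of the entries)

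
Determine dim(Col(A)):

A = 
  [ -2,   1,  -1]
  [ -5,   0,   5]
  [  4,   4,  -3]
dim(Col(A)) = 3

Row reduce:
R2 → R2 - (5/2)·R1
R3 → R3 + (2)·R1
R3 → R3 + (12/5)·R2
REF = 
  [  -2,    1,   -1]
  [   0, -5/2, 15/2]
  [   0,    0,   13]
Pivot columns: 1, 2, 3 → 3 pivots.
dim(Col(A)) = number of pivot columns = 3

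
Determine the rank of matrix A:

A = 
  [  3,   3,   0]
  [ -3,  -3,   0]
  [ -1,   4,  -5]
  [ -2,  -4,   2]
rank(A) = 2

Row reduce:
R2 → R2 + (1)·R1
R3 → R3 + (1/3)·R1
R4 → R4 + (2/3)·R1
Swap R2 ↔ R3
R4 → R4 + (2/5)·R2
REF = 
  [  3,   3,   0]
  [  0,   5,  -5]
  [  0,   0,   0]
  [  0,   0,   0]
Pivot columns: 1, 2 → 2 pivots.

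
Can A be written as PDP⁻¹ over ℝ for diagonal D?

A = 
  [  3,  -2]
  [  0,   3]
No

tr(A) = 6, det(A) = 9
Characteristic polynomial: λ² - tr(A)λ + det(A) = λ² - 6λ + 9
λ² - 6λ + 9 = (λ - 3)²
Eigenvalues: 3, 3
λ=3: alg. mult. = 2, geom. mult. = 2 - rank(A - (3)I) = 2 - 1 = 1
Sum of geometric multiplicities = 1 < n = 2, so there aren't enough independent eigenvectors.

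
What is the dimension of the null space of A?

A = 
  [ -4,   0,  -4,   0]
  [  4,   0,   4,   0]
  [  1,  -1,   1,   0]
nullity(A) = 2

Row reduce:
R2 → R2 + (1)·R1
R3 → R3 + (1/4)·R1
Swap R2 ↔ R3
REF = 
  [ -4,   0,  -4,   0]
  [  0,  -1,   0,   0]
  [  0,   0,   0,   0]
Pivot columns: 1, 2 → 2 pivots.
rank(A) = 2, so nullity(A) = 4 - 2 = 2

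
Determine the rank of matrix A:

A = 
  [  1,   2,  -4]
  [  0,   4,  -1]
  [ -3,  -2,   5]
Row reduce:
R3 → R3 + (3)·R1
R3 → R3 - (1)·R2
REF = 
  [  1,   2,  -4]
  [  0,   4,  -1]
  [  0,   0,  -6]
Pivot columns: 1, 2, 3 → 3 pivots.

rank(A) = 3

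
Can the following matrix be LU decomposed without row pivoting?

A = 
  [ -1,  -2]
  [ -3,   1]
Yes.
A[1,1] = -1 ≠ 0, so Gaussian elimination proceeds without a row swap: multiplier ℓ₂₁ = (-3)/(-1) = 3, and U[2,2] = 1 - (3)(-2) = 7.
L = 
  [  1,   0]
  [  3,   1]
U = 
  [ -1,  -2]
  [  0,   7]
Check row 2 of LU: [(3)(-1), (3)(-2) + 7] = [-3, 1] = row 2 of A ✓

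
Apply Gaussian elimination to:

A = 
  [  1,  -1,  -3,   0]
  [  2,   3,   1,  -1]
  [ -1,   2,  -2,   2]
Row operations:
R2 → R2 - (2)·R1
R3 → R3 + (1)·R1
R3 → R3 - (1/5)·R2

Resulting echelon form:
REF = 
  [    1,    -1,    -3,     0]
  [    0,     5,     7,    -1]
  [    0,     0, -32/5,  11/5]

Rank = 3 (number of non-zero pivot rows).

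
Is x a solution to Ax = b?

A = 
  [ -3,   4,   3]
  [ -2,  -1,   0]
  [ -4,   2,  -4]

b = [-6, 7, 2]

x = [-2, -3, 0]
Yes

Ax = [-6, 7, 2] = b ✓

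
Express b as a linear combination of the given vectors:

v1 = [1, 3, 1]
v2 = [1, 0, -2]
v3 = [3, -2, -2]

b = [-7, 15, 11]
c1 = 3, c2 = -1, c3 = -3

b = 3·v1 + -1·v2 + -3·v3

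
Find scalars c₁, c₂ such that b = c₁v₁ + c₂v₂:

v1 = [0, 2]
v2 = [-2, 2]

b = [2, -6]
c1 = -2, c2 = -1

b = -2·v1 + -1·v2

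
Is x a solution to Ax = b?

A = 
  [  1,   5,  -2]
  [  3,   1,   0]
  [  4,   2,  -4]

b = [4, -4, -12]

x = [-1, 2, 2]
No

Ax = [5, -1, -8] ≠ b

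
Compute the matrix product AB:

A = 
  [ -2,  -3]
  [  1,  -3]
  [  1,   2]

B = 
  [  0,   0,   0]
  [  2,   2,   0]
A is 3×2 and B is 2×3, so AB is 3×3. Each entry is (row of A)·(column of B):
AB[1,1] = (-2)(0) + (-3)(2) = -6
AB[1,2] = (-2)(0) + (-3)(2) = -6
AB[1,3] = (-2)(0) + (-3)(0) = 0
AB[2,1] = (1)(0) + (-3)(2) = -6
AB[2,2] = (1)(0) + (-3)(2) = -6
AB[2,3] = (1)(0) + (-3)(0) = 0
AB[3,1] = (1)(0) + (2)(2) = 4
AB[3,2] = (1)(0) + (2)(2) = 4
AB[3,3] = (1)(0) + (2)(0) = 0

AB = 
  [ -6,  -6,   0]
  [ -6,  -6,   0]
  [  4,   4,   0]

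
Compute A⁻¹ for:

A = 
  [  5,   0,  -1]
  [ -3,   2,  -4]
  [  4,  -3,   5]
det(A) = (5)·((2)(5) - (-4)(-3)) - (0)·((-3)(5) - (-4)(4)) + (-1)·((-3)(-3) - (2)(4))
  = (5)(-2) - (0)(1) + (-1)(1)
  = -11
det(A) = -11 ≠ 0, so A is invertible.

Cofactors Cᵢⱼ = (-1)ⁱ⁺ʲ·Mᵢⱼ:
C = 
  [ -2,  -1,   1]
  [  3,  29,  15]
  [  2,  23,  10]

adj(A) = Cᵀ:
adj(A) = 
  [ -2,   3,   2]
  [ -1,  29,  23]
  [  1,  15,  10]

A⁻¹ = (-1/11) · adj(A):
A⁻¹ = 
  [  2/11,  -3/11,  -2/11]
  [  1/11, -29/11, -23/11]
  [ -1/11, -15/11, -10/11]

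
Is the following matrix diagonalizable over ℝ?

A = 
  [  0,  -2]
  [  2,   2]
No

tr(A) = 2, det(A) = 4
Characteristic polynomial: λ² - tr(A)λ + det(A) = λ² - 2λ + 4
λ² - 2λ + 4 = 0  ⇒  λ = (2 ± √((-2)² - 4·(4)))/2 = (2 ± √(-12))/2
  = 1 + i√3,  1 - i√3
Eigenvalues: 1 + i√3, 1 - i√3  (≈ 1 + 1.732i, 1 - 1.732i)
Has complex eigenvalues (not diagonalizable over ℝ).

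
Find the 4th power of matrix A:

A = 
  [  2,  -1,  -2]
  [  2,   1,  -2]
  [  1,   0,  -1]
A² = A·A:
A²[1,1] = (2)(2) + (-1)(2) + (-2)(1) = 0
A²[1,2] = (2)(-1) + (-1)(1) + (-2)(0) = -3
A²[1,3] = (2)(-2) + (-1)(-2) + (-2)(-1) = 0
A²[2,1] = (2)(2) + (1)(2) + (-2)(1) = 4
A²[2,2] = (2)(-1) + (1)(1) + (-2)(0) = -1
A²[2,3] = (2)(-2) + (1)(-2) + (-2)(-1) = -4
A²[3,1] = (1)(2) + (0)(2) + (-1)(1) = 1
A²[3,2] = (1)(-1) + (0)(1) + (-1)(0) = -1
A²[3,3] = (1)(-2) + (0)(-2) + (-1)(-1) = -1
A² = 
  [  0,  -3,   0]
  [  4,  -1,  -4]
  [  1,  -1,  -1]

A^3 = A^2·A:
A^3[1,1] = (0)(2) + (-3)(2) + (0)(1) = -6
A^3[1,2] = (0)(-1) + (-3)(1) + (0)(0) = -3
A^3[1,3] = (0)(-2) + (-3)(-2) + (0)(-1) = 6
A^3[2,1] = (4)(2) + (-1)(2) + (-4)(1) = 2
A^3[2,2] = (4)(-1) + (-1)(1) + (-4)(0) = -5
A^3[2,3] = (4)(-2) + (-1)(-2) + (-4)(-1) = -2
A^3[3,1] = (1)(2) + (-1)(2) + (-1)(1) = -1
A^3[3,2] = (1)(-1) + (-1)(1) + (-1)(0) = -2
A^3[3,3] = (1)(-2) + (-1)(-2) + (-1)(-1) = 1
A^3 = 
  [ -6,  -3,   6]
  [  2,  -5,  -2]
  [ -1,  -2,   1]

A^4 = A^3·A:
A^4[1,1] = (-6)(2) + (-3)(2) + (6)(1) = -12
A^4[1,2] = (-6)(-1) + (-3)(1) + (6)(0) = 3
A^4[1,3] = (-6)(-2) + (-3)(-2) + (6)(-1) = 12
A^4[2,1] = (2)(2) + (-5)(2) + (-2)(1) = -8
A^4[2,2] = (2)(-1) + (-5)(1) + (-2)(0) = -7
A^4[2,3] = (2)(-2) + (-5)(-2) + (-2)(-1) = 8
A^4[3,1] = (-1)(2) + (-2)(2) + (1)(1) = -5
A^4[3,2] = (-1)(-1) + (-2)(1) + (1)(0) = -1
A^4[3,3] = (-1)(-2) + (-2)(-2) + (1)(-1) = 5
A^4 = 
  [-12,   3,  12]
  [ -8,  -7,   8]
  [ -5,  -1,   5]

Therefore
A^4 = 
  [-12,   3,  12]
  [ -8,  -7,   8]
  [ -5,  -1,   5]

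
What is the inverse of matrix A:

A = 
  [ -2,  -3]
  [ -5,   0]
det(A) = (-2)(0) - (-3)(-5) = -15
For a 2×2 matrix, A⁻¹ = (1/det(A)) · [[d, -b], [-c, a]]
    = (-1/15) · [[0, 3], [5, -2]]

A⁻¹ = 
  [   0, -1/5]
  [-1/3, 2/15]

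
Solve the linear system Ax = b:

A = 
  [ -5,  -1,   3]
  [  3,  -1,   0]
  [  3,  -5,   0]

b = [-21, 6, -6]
Row reduce the augmented matrix [A|b]:
R2 → R2 + (3/5)·R1
R3 → R3 + (3/5)·R1
R3 → R3 - (7/2)·R2
REF = 
  [   -5,    -1,     3,   -21]
  [    0,  -8/5,   9/5, -33/5]
  [    0,     0,  -9/2,   9/2]

Back-substitution:
x₃ = (9/2) / (-9/2) = -1
x₂ = (-33/5 - (9/5)(-1)) / (-8/5) = 3
x₁ = (-21 - (-1)(3) - (3)(-1)) / (-5) = 3

x = [3, 3, -1]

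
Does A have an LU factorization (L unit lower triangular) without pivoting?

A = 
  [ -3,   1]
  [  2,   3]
Yes.
A[1,1] = -3 ≠ 0, so Gaussian elimination proceeds without a row swap: multiplier ℓ₂₁ = (2)/(-3) = -2/3, and U[2,2] = 3 - (-2/3)(1) = 11/3.
L = 
  [   1,    0]
  [-2/3,    1]
U = 
  [  -3,    1]
  [   0, 11/3]
Check row 2 of LU: [(-2/3)(-3), (-2/3)(1) + (11/3)] = [2, 3] = row 2 of A ✓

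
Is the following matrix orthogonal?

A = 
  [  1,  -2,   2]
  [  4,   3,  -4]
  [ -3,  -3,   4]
No

AᵀA = 
  [ 26,  19, -26]
  [ 19,  22, -28]
  [-26, -28,  36]
≠ I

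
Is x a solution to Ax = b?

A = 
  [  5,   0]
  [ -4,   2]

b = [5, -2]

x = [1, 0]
No

Ax = [5, -4] ≠ b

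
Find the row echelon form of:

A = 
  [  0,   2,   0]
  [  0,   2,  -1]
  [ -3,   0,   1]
Row operations:
Swap R1 ↔ R3
R3 → R3 - (1)·R2

Resulting echelon form:
REF = 
  [ -3,   0,   1]
  [  0,   2,  -1]
  [  0,   0,   1]

Rank = 3 (number of non-zero pivot rows).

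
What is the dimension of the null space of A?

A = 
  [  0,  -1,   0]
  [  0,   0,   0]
nullity(A) = 2

Row reduce:
(no row operations needed)
REF = 
  [  0,  -1,   0]
  [  0,   0,   0]
Pivot columns: 2 → 1 pivot.
rank(A) = 1, so nullity(A) = 3 - 1 = 2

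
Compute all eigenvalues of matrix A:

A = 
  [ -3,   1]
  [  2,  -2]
λ = -1, -4

tr(A) = -5, det(A) = 4
Characteristic polynomial: λ² - tr(A)λ + det(A) = λ² + 5λ + 4
λ² + 5λ + 4 = (λ + 4)(λ + 1)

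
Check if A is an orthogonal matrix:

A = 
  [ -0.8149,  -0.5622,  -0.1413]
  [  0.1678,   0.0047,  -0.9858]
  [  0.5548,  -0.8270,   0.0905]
Yes

AᵀA = 
  [  1,   0.0001,  -0.0001]
  [  0.0001,   1,   0]
  [ -0.0001,   0,   1]
≈ I (equal to I up to the 4-dp rounding of the entries)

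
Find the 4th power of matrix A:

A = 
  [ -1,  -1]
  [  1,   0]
A² = A·A:
A²[1,1] = (-1)(-1) + (-1)(1) = 0
A²[1,2] = (-1)(-1) + (-1)(0) = 1
A²[2,1] = (1)(-1) + (0)(1) = -1
A²[2,2] = (1)(-1) + (0)(0) = -1
A² = 
  [  0,   1]
  [ -1,  -1]

A^3 = A^2·A:
A^3[1,1] = (0)(-1) + (1)(1) = 1
A^3[1,2] = (0)(-1) + (1)(0) = 0
A^3[2,1] = (-1)(-1) + (-1)(1) = 0
A^3[2,2] = (-1)(-1) + (-1)(0) = 1
A^3 = 
  [  1,   0]
  [  0,   1]

A^4 = A^3·A:
A^4[1,1] = (1)(-1) + (0)(1) = -1
A^4[1,2] = (1)(-1) + (0)(0) = -1
A^4[2,1] = (0)(-1) + (1)(1) = 1
A^4[2,2] = (0)(-1) + (1)(0) = 0
A^4 = 
  [ -1,  -1]
  [  1,   0]

Therefore
A^4 = 
  [ -1,  -1]
  [  1,   0]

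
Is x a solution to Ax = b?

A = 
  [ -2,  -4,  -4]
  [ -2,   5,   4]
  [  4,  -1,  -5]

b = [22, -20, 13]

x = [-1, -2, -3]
Yes

Ax = [22, -20, 13] = b ✓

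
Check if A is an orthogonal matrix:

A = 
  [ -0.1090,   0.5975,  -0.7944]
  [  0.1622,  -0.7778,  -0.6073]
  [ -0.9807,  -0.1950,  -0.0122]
Yes

AᵀA = 
  [  1,  -0.0001,   0.0001]
  [ -0.0001,   1,   0.0001]
  [  0.0001,   0.0001,   1]
≈ I (equal to I up to the 4-dp rounding of the entries)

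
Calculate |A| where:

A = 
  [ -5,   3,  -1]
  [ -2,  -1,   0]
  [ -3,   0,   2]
Cofactor expansion along row 1:
det(A) = (-5)·((-1)(2) - (0)(0)) - (3)·((-2)(2) - (0)(-3)) + (-1)·((-2)(0) - (-1)(-3))
  = (-5)(-2) - (3)(-4) + (-1)(-3)
  = 25

det(A) = 25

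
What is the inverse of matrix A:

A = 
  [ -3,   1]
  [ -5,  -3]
det(A) = (-3)(-3) - (1)(-5) = 14
For a 2×2 matrix, A⁻¹ = (1/det(A)) · [[d, -b], [-c, a]]
    = (1/14) · [[-3, -1], [5, -3]]

A⁻¹ = 
  [-3/14, -1/14]
  [ 5/14, -3/14]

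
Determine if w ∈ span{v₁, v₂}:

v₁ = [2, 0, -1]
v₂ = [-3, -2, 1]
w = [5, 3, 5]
No

Form the augmented matrix and row-reduce:
[v₁|v₂|w] = 
  [  2,  -3,   5]
  [  0,  -2,   3]
  [ -1,   1,   5]
R3 → R3 + (1/2)·R1
R3 → R3 - (1/4)·R2
REF = 
  [   2,   -3,    5]
  [   0,   -2,    3]
  [   0,    0, 27/4]

Row 3 reads [0 0 | 27/4], i.e. 0 = 27/4, so the system is inconsistent and w ∉ span{v₁, v₂}.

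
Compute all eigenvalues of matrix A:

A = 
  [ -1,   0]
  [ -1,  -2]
tr(A) = -3, det(A) = 2
Characteristic polynomial: λ² - tr(A)λ + det(A) = λ² + 3λ + 2
λ² + 3λ + 2 = (λ + 2)(λ + 1)

λ = -1, -2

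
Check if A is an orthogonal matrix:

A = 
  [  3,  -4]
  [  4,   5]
No

AᵀA = 
  [ 25,   8]
  [  8,  41]
≠ I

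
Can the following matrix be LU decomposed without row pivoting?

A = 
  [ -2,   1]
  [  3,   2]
Yes.
A[1,1] = -2 ≠ 0, so Gaussian elimination proceeds without a row swap: multiplier ℓ₂₁ = (3)/(-2) = -3/2, and U[2,2] = 2 - (-3/2)(1) = 7/2.
L = 
  [   1,    0]
  [-3/2,    1]
U = 
  [ -2,   1]
  [  0, 7/2]
Check row 2 of LU: [(-3/2)(-2), (-3/2)(1) + (7/2)] = [3, 2] = row 2 of A ✓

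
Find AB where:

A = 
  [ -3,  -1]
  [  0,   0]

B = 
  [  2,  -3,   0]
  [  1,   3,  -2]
AB = 
  [ -7,   6,   2]
  [  0,   0,   0]

A is 2×2 and B is 2×3, so AB is 2×3. Each entry is (row of A)·(column of B):
AB[1,1] = (-3)(2) + (-1)(1) = -7
AB[1,2] = (-3)(-3) + (-1)(3) = 6
AB[1,3] = (-3)(0) + (-1)(-2) = 2
AB[2,1] = (0)(2) + (0)(1) = 0
AB[2,2] = (0)(-3) + (0)(3) = 0
AB[2,3] = (0)(0) + (0)(-2) = 0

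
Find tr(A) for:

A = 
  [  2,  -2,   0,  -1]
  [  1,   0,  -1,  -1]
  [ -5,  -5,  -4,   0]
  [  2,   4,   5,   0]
-2

tr(A) = 2 + 0 + -4 + 0 = -2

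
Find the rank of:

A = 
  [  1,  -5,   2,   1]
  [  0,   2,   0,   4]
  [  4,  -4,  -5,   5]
rank(A) = 3

Row reduce:
R3 → R3 - (4)·R1
R3 → R3 - (8)·R2
REF = 
  [  1,  -5,   2,   1]
  [  0,   2,   0,   4]
  [  0,   0, -13, -31]
Pivot columns: 1, 2, 3 → 3 pivots.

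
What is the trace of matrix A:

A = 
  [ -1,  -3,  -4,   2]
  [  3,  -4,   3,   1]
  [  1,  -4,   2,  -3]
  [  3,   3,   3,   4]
1

tr(A) = -1 + -4 + 2 + 4 = 1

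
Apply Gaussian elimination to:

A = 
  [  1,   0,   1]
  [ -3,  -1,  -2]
Row operations:
R2 → R2 + (3)·R1

Resulting echelon form:
REF = 
  [  1,   0,   1]
  [  0,  -1,   1]

Rank = 2 (number of non-zero pivot rows).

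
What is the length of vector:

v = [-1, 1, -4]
4.243

||v||₂ = √((-1)² + (1)² + (-4)²) = √18 = 4.243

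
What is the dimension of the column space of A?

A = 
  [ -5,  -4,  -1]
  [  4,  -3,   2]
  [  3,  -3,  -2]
Row reduce:
R2 → R2 + (4/5)·R1
R3 → R3 + (3/5)·R1
R3 → R3 - (27/31)·R2
REF = 
  [     -5,      -4,      -1]
  [      0,   -31/5,     6/5]
  [      0,       0, -113/31]
Pivot columns: 1, 2, 3 → 3 pivots.
dim(Col(A)) = number of pivot columns = 3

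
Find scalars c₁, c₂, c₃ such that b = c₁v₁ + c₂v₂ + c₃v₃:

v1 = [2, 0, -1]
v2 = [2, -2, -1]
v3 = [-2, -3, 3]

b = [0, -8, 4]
c1 = 1, c2 = 1, c3 = 2

b = 1·v1 + 1·v2 + 2·v3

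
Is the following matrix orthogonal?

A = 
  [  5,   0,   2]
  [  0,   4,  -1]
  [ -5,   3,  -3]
No

AᵀA = 
  [ 50, -15,  25]
  [-15,  25, -13]
  [ 25, -13,  14]
≠ I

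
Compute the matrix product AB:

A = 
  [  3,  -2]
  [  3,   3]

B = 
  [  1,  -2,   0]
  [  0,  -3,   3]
AB = 
  [  3,   0,  -6]
  [  3, -15,   9]

A is 2×2 and B is 2×3, so AB is 2×3. Each entry is (row of A)·(column of B):
AB[1,1] = (3)(1) + (-2)(0) = 3
AB[1,2] = (3)(-2) + (-2)(-3) = 0
AB[1,3] = (3)(0) + (-2)(3) = -6
AB[2,1] = (3)(1) + (3)(0) = 3
AB[2,2] = (3)(-2) + (3)(-3) = -15
AB[2,3] = (3)(0) + (3)(3) = 9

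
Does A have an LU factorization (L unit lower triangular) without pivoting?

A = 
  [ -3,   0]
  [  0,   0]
Yes.
A[1,1] = -3 ≠ 0, so Gaussian elimination proceeds without a row swap: multiplier ℓ₂₁ = (0)/(-3) = 0, and U[2,2] = 0 - (0)(0) = 0.
L = 
  [  1,   0]
  [  0,   1]
U = 
  [ -3,   0]
  [  0,   0]
Check row 2 of LU: [(0)(-3), (0)(0) + 0] = [0, 0] = row 2 of A ✓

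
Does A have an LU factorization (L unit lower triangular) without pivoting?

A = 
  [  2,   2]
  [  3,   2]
Yes.
A[1,1] = 2 ≠ 0, so Gaussian elimination proceeds without a row swap: multiplier ℓ₂₁ = (3)/(2) = 3/2, and U[2,2] = 2 - (3/2)(2) = -1.
L = 
  [  1,   0]
  [3/2,   1]
U = 
  [  2,   2]
  [  0,  -1]
Check row 2 of LU: [(3/2)(2), (3/2)(2) + (-1)] = [3, 2] = row 2 of A ✓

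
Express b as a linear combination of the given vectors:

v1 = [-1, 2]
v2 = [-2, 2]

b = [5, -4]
c1 = 1, c2 = -3

b = 1·v1 + -3·v2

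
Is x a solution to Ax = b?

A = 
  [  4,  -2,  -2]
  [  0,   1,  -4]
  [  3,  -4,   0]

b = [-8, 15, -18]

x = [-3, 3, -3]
No

Ax = [-12, 15, -21] ≠ b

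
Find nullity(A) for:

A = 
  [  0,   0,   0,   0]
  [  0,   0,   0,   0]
nullity(A) = 4

Row reduce:
(no row operations needed)
REF = 
  [  0,   0,   0,   0]
  [  0,   0,   0,   0]
Pivot columns: none → 0 pivots.
rank(A) = 0, so nullity(A) = 4 - 0 = 4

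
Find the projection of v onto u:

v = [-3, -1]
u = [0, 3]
proj_u(v) = [0, -1]

v·u = (-3)(0) + (-1)(3) = -3
u·u = (0)² + (3)² = 9
proj_u(v) = (v·u / u·u) × u = (-3/9) × u = (-1/3) × u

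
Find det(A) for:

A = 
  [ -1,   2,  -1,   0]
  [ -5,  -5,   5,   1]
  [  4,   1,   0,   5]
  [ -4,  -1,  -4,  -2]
Cofactor expansion along row 1: det(A) = a₁₁M₁₁ - a₁₂M₁₂ + a₁₃M₁₃ - a₁₄M₁₄

M₁₁ = det[[-5, 5, 1]; [1, 0, 5]; [-1, -4, -2]]
  = (-5)·((0)(-2) - (5)(-4)) - (5)·((1)(-2) - (5)(-1)) + (1)·((1)(-4) - (0)(-1))
  = (-5)(20) - (5)(3) + (1)(-4)
  = -119
M₁₂ = det[[-5, 5, 1]; [4, 0, 5]; [-4, -4, -2]]
  = (-5)·((0)(-2) - (5)(-4)) - (5)·((4)(-2) - (5)(-4)) + (1)·((4)(-4) - (0)(-4))
  = (-5)(20) - (5)(12) + (1)(-16)
  = -176
M₁₃ = det[[-5, -5, 1]; [4, 1, 5]; [-4, -1, -2]]
  = (-5)·((1)(-2) - (5)(-1)) - (-5)·((4)(-2) - (5)(-4)) + (1)·((4)(-1) - (1)(-4))
  = (-5)(3) - (-5)(12) + (1)(0)
  = 45
M₁₄ = det[[-5, -5, 5]; [4, 1, 0]; [-4, -1, -4]]
  = (-5)·((1)(-4) - (0)(-1)) - (-5)·((4)(-4) - (0)(-4)) + (5)·((4)(-1) - (1)(-4))
  = (-5)(-4) - (-5)(-16) + (5)(0)
  = -60

det(A) = (-1)(-119) - (2)(-176) + (-1)(45) - (0)(-60) = 426

det(A) = 426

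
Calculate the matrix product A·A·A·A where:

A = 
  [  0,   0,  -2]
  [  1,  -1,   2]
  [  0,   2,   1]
A^4 = 
  [  0, -20,  -2]
  [ -9,  29, -18]
  [ 10,  -8,  21]

A² = A·A:
A²[1,1] = (0)(0) + (0)(1) + (-2)(0) = 0
A²[1,2] = (0)(0) + (0)(-1) + (-2)(2) = -4
A²[1,3] = (0)(-2) + (0)(2) + (-2)(1) = -2
A²[2,1] = (1)(0) + (-1)(1) + (2)(0) = -1
A²[2,2] = (1)(0) + (-1)(-1) + (2)(2) = 5
A²[2,3] = (1)(-2) + (-1)(2) + (2)(1) = -2
A²[3,1] = (0)(0) + (2)(1) + (1)(0) = 2
A²[3,2] = (0)(0) + (2)(-1) + (1)(2) = 0
A²[3,3] = (0)(-2) + (2)(2) + (1)(1) = 5
A² = 
  [  0,  -4,  -2]
  [ -1,   5,  -2]
  [  2,   0,   5]

A^3 = A^2·A:
A^3[1,1] = (0)(0) + (-4)(1) + (-2)(0) = -4
A^3[1,2] = (0)(0) + (-4)(-1) + (-2)(2) = 0
A^3[1,3] = (0)(-2) + (-4)(2) + (-2)(1) = -10
A^3[2,1] = (-1)(0) + (5)(1) + (-2)(0) = 5
A^3[2,2] = (-1)(0) + (5)(-1) + (-2)(2) = -9
A^3[2,3] = (-1)(-2) + (5)(2) + (-2)(1) = 10
A^3[3,1] = (2)(0) + (0)(1) + (5)(0) = 0
A^3[3,2] = (2)(0) + (0)(-1) + (5)(2) = 10
A^3[3,3] = (2)(-2) + (0)(2) + (5)(1) = 1
A^3 = 
  [ -4,   0, -10]
  [  5,  -9,  10]
  [  0,  10,   1]

A^4 = A^3·A:
A^4[1,1] = (-4)(0) + (0)(1) + (-10)(0) = 0
A^4[1,2] = (-4)(0) + (0)(-1) + (-10)(2) = -20
A^4[1,3] = (-4)(-2) + (0)(2) + (-10)(1) = -2
A^4[2,1] = (5)(0) + (-9)(1) + (10)(0) = -9
A^4[2,2] = (5)(0) + (-9)(-1) + (10)(2) = 29
A^4[2,3] = (5)(-2) + (-9)(2) + (10)(1) = -18
A^4[3,1] = (0)(0) + (10)(1) + (1)(0) = 10
A^4[3,2] = (0)(0) + (10)(-1) + (1)(2) = -8
A^4[3,3] = (0)(-2) + (10)(2) + (1)(1) = 21
A^4 = 
  [  0, -20,  -2]
  [ -9,  29, -18]
  [ 10,  -8,  21]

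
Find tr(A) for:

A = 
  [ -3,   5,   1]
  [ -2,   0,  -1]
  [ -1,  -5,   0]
-3

tr(A) = -3 + 0 + 0 = -3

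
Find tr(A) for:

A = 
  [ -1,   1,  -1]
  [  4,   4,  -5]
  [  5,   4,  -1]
2

tr(A) = -1 + 4 + -1 = 2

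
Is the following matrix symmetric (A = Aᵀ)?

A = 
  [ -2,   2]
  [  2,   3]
Yes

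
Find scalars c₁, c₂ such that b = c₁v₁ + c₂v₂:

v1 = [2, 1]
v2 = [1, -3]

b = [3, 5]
c1 = 2, c2 = -1

b = 2·v1 + -1·v2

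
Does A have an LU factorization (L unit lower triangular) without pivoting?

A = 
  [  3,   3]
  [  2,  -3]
Yes.
A[1,1] = 3 ≠ 0, so Gaussian elimination proceeds without a row swap: multiplier ℓ₂₁ = (2)/(3) = 2/3, and U[2,2] = -3 - (2/3)(3) = -5.
L = 
  [  1,   0]
  [2/3,   1]
U = 
  [  3,   3]
  [  0,  -5]
Check row 2 of LU: [(2/3)(3), (2/3)(3) + (-5)] = [2, -3] = row 2 of A ✓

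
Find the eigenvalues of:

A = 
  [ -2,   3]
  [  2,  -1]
λ = 1, -4

tr(A) = -3, det(A) = -4
Characteristic polynomial: λ² - tr(A)λ + det(A) = λ² + 3λ - 4
λ² + 3λ - 4 = (λ + 4)(λ - 1)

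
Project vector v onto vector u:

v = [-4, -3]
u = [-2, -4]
proj_u(v) = [-2, -4]

v·u = (-4)(-2) + (-3)(-4) = 20
u·u = (-2)² + (-4)² = 20
proj_u(v) = (v·u / u·u) × u = (20/20) × u = (1) × u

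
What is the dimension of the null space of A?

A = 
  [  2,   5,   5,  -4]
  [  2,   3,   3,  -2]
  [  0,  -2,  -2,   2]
nullity(A) = 2

Row reduce:
R2 → R2 - (1)·R1
R3 → R3 - (1)·R2
REF = 
  [  2,   5,   5,  -4]
  [  0,  -2,  -2,   2]
  [  0,   0,   0,   0]
Pivot columns: 1, 2 → 2 pivots.
rank(A) = 2, so nullity(A) = 4 - 2 = 2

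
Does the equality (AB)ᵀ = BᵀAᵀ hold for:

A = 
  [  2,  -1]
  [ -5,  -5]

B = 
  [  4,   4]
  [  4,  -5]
Yes

(AB)ᵀ = 
  [  4, -40]
  [ 13,   5]

BᵀAᵀ = 
  [  4, -40]
  [ 13,   5]

Both sides are equal — this is the standard identity (AB)ᵀ = BᵀAᵀ, which holds for all A, B.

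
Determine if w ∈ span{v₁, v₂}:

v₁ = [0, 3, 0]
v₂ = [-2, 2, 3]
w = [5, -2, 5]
No

Form the augmented matrix and row-reduce:
[v₁|v₂|w] = 
  [  0,  -2,   5]
  [  3,   2,  -2]
  [  0,   3,   5]
Swap R1 ↔ R2
R3 → R3 + (3/2)·R2
REF = 
  [   3,    2,   -2]
  [   0,   -2,    5]
  [   0,    0, 25/2]

Row 3 reads [0 0 | 25/2], i.e. 0 = 25/2, so the system is inconsistent and w ∉ span{v₁, v₂}.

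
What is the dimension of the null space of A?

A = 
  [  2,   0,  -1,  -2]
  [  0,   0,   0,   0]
nullity(A) = 3

Row reduce:
(no row operations needed)
REF = 
  [  2,   0,  -1,  -2]
  [  0,   0,   0,   0]
Pivot columns: 1 → 1 pivot.
rank(A) = 1, so nullity(A) = 4 - 1 = 3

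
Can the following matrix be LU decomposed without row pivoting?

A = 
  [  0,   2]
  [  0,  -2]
Yes.
The first column is zero, so A is already upper triangular: L = I, U = A.
L = 
  [  1,   0]
  [  0,   1]
U = 
  [  0,   2]
  [  0,  -2]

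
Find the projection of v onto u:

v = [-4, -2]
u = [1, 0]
v·u = (-4)(1) + (-2)(0) = -4
u·u = (1)² + (0)² = 1
proj_u(v) = (v·u / u·u) × u = (-4/1) × u = (-4) × u

proj_u(v) = [-4, 0]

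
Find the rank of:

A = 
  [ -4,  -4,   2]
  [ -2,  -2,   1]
Row reduce:
R2 → R2 - (1/2)·R1
REF = 
  [ -4,  -4,   2]
  [  0,   0,   0]
Pivot columns: 1 → 1 pivot.

rank(A) = 1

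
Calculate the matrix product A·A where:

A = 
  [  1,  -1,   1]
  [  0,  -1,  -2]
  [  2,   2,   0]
A² = A·A:
A²[1,1] = (1)(1) + (-1)(0) + (1)(2) = 3
A²[1,2] = (1)(-1) + (-1)(-1) + (1)(2) = 2
A²[1,3] = (1)(1) + (-1)(-2) + (1)(0) = 3
A²[2,1] = (0)(1) + (-1)(0) + (-2)(2) = -4
A²[2,2] = (0)(-1) + (-1)(-1) + (-2)(2) = -3
A²[2,3] = (0)(1) + (-1)(-2) + (-2)(0) = 2
A²[3,1] = (2)(1) + (2)(0) + (0)(2) = 2
A²[3,2] = (2)(-1) + (2)(-1) + (0)(2) = -4
A²[3,3] = (2)(1) + (2)(-2) + (0)(0) = -2
A² = 
  [  3,   2,   3]
  [ -4,  -3,   2]
  [  2,  -4,  -2]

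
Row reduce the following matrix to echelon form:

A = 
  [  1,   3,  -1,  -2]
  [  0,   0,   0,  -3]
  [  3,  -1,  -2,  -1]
Row operations:
R3 → R3 - (3)·R1
Swap R2 ↔ R3

Resulting echelon form:
REF = 
  [  1,   3,  -1,  -2]
  [  0, -10,   1,   5]
  [  0,   0,   0,  -3]

Rank = 3 (number of non-zero pivot rows).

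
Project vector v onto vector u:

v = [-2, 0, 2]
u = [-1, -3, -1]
proj_u(v) = [0, 0, 0]

v·u = (-2)(-1) + (0)(-3) + (2)(-1) = 0
u·u = (-1)² + (-3)² + (-1)² = 11
proj_u(v) = (v·u / u·u) × u = (0/11) × u = (0) × u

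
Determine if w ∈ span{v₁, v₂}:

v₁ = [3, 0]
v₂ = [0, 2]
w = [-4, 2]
Yes

Form the augmented matrix and row-reduce:
[v₁|v₂|w] = 
  [  3,   0,  -4]
  [  0,   2,   2]
(already in echelon form — no row operations needed)

No row of the form [0 0 | nonzero], so the system is consistent. Back-substitution gives c₁ = -4/3, c₂ = 1: w = (-4/3)·v₁ + (1)·v₂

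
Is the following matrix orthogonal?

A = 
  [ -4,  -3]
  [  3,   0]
No

AᵀA = 
  [ 25,  12]
  [ 12,   9]
≠ I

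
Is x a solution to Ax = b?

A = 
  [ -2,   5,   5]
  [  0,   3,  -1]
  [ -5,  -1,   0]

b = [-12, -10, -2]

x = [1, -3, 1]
Yes

Ax = [-12, -10, -2] = b ✓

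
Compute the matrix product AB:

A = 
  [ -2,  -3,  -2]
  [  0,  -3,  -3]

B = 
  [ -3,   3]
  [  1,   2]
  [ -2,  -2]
A is 2×3 and B is 3×2, so AB is 2×2. Each entry is (row of A)·(column of B):
AB[1,1] = (-2)(-3) + (-3)(1) + (-2)(-2) = 7
AB[1,2] = (-2)(3) + (-3)(2) + (-2)(-2) = -8
AB[2,1] = (0)(-3) + (-3)(1) + (-3)(-2) = 3
AB[2,2] = (0)(3) + (-3)(2) + (-3)(-2) = 0

AB = 
  [  7,  -8]
  [  3,   0]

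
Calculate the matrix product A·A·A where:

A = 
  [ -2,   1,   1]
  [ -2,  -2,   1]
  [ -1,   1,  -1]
A^3 = 
  [  6,   5,   0]
  [-15,  -4,  15]
  [  5,  10,  -4]

A² = A·A:
A²[1,1] = (-2)(-2) + (1)(-2) + (1)(-1) = 1
A²[1,2] = (-2)(1) + (1)(-2) + (1)(1) = -3
A²[1,3] = (-2)(1) + (1)(1) + (1)(-1) = -2
A²[2,1] = (-2)(-2) + (-2)(-2) + (1)(-1) = 7
A²[2,2] = (-2)(1) + (-2)(-2) + (1)(1) = 3
A²[2,3] = (-2)(1) + (-2)(1) + (1)(-1) = -5
A²[3,1] = (-1)(-2) + (1)(-2) + (-1)(-1) = 1
A²[3,2] = (-1)(1) + (1)(-2) + (-1)(1) = -4
A²[3,3] = (-1)(1) + (1)(1) + (-1)(-1) = 1
A² = 
  [  1,  -3,  -2]
  [  7,   3,  -5]
  [  1,  -4,   1]

A^3 = A^2·A:
A^3[1,1] = (1)(-2) + (-3)(-2) + (-2)(-1) = 6
A^3[1,2] = (1)(1) + (-3)(-2) + (-2)(1) = 5
A^3[1,3] = (1)(1) + (-3)(1) + (-2)(-1) = 0
A^3[2,1] = (7)(-2) + (3)(-2) + (-5)(-1) = -15
A^3[2,2] = (7)(1) + (3)(-2) + (-5)(1) = -4
A^3[2,3] = (7)(1) + (3)(1) + (-5)(-1) = 15
A^3[3,1] = (1)(-2) + (-4)(-2) + (1)(-1) = 5
A^3[3,2] = (1)(1) + (-4)(-2) + (1)(1) = 10
A^3[3,3] = (1)(1) + (-4)(1) + (1)(-1) = -4
A^3 = 
  [  6,   5,   0]
  [-15,  -4,  15]
  [  5,  10,  -4]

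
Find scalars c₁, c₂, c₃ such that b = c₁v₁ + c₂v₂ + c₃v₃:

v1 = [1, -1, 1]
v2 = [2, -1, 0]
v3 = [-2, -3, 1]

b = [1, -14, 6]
c1 = 3, c2 = 2, c3 = 3

b = 3·v1 + 2·v2 + 3·v3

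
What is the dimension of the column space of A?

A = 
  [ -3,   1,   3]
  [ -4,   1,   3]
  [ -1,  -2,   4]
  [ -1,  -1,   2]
Row reduce:
R2 → R2 - (4/3)·R1
R3 → R3 - (1/3)·R1
R4 → R4 - (1/3)·R1
R3 → R3 - (7)·R2
R4 → R4 - (4)·R2
R4 → R4 - (1/2)·R3
REF = 
  [  -3,    1,    3]
  [   0, -1/3,   -1]
  [   0,    0,   10]
  [   0,    0,    0]
Pivot columns: 1, 2, 3 → 3 pivots.
dim(Col(A)) = number of pivot columns = 3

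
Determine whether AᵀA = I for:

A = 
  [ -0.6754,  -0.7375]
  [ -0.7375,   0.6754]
Yes

AᵀA = 
  [  1.0001,   0]
  [  0,   1.0001]
≈ I (equal to I up to the 4-dp rounding of the entries)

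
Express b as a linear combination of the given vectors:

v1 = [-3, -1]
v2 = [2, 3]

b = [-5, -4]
c1 = 1, c2 = -1

b = 1·v1 + -1·v2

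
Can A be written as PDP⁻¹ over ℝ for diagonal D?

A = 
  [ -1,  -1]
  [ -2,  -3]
Yes

tr(A) = -4, det(A) = 1
Characteristic polynomial: λ² - tr(A)λ + det(A) = λ² + 4λ + 1
λ² + 4λ + 1 = 0  ⇒  λ = (-4 ± √((4)² - 4·(1)))/2 = (-4 ± √(12))/2
  = -2 + √3,  -2 - √3
Eigenvalues: -2 + √3, -2 - √3  (≈ -0.2679, -3.732)
The two irrational eigenvalues are distinct (simple), so each has alg. mult. = geom. mult. = 1.
Sum of geometric multiplicities equals n, so A has n independent eigenvectors.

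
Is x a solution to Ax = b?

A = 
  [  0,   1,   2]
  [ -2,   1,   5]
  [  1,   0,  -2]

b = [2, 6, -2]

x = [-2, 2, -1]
No

Ax = [0, 1, 0] ≠ b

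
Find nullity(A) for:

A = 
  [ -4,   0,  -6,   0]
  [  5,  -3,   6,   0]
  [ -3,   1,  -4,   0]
nullity(A) = 2

Row reduce:
R2 → R2 + (5/4)·R1
R3 → R3 - (3/4)·R1
R3 → R3 + (1/3)·R2
REF = 
  [  -4,    0,   -6,    0]
  [   0,   -3, -3/2,    0]
  [   0,    0,    0,    0]
Pivot columns: 1, 2 → 2 pivots.
rank(A) = 2, so nullity(A) = 4 - 2 = 2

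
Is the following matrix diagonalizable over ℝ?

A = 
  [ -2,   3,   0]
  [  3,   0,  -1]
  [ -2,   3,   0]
Yes

Characteristic polynomial: det(λI - A) = λ³ + 2λ² - 6λ
The constant term is 0, so λ = 0 is a root: p(λ) = λ(λ² + 2λ - 6)
λ² + 2λ - 6 = 0  ⇒  λ = (-2 ± √((2)² - 4·(-6)))/2 = (-2 ± √(28))/2
  = -1 + √7,  -1 - √7
Eigenvalues: 0, -1 + √7, -1 - √7  (≈ 0, 1.646, -3.646)
The two irrational eigenvalues are distinct (simple), so each has alg. mult. = geom. mult. = 1.
λ=0: alg. mult. = 1, geom. mult. = 3 - rank(A - (0)I) = 3 - 2 = 1
Sum of geometric multiplicities equals n, so A has n independent eigenvectors.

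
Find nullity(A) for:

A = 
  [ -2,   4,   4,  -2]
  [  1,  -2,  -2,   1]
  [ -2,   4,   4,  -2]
nullity(A) = 3

Row reduce:
R2 → R2 + (1/2)·R1
R3 → R3 - (1)·R1
REF = 
  [ -2,   4,   4,  -2]
  [  0,   0,   0,   0]
  [  0,   0,   0,   0]
Pivot columns: 1 → 1 pivot.
rank(A) = 1, so nullity(A) = 4 - 1 = 3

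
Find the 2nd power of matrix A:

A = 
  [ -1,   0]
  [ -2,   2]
A² = A·A:
A²[1,1] = (-1)(-1) + (0)(-2) = 1
A²[1,2] = (-1)(0) + (0)(2) = 0
A²[2,1] = (-2)(-1) + (2)(-2) = -2
A²[2,2] = (-2)(0) + (2)(2) = 4
A² = 
  [  1,   0]
  [ -2,   4]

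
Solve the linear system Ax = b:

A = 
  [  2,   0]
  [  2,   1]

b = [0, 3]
Row reduce the augmented matrix [A|b]:
R2 → R2 - (1)·R1
REF = 
  [  2,   0,   0]
  [  0,   1,   3]

Back-substitution:
x₂ = 3 / 1 = 3
x₁ = (0 - (0)(3)) / 2 = 0

x = [0, 3]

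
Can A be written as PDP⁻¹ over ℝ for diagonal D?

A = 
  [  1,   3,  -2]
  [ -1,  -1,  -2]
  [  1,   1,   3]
No

Characteristic polynomial: det(λI - A) = λ³ - 3λ² + 6λ - 2
By the rational root theorem any rational root is an integer dividing 2; none of those is a root, so p(λ) has no rational roots and hence (being an irreducible cubic) no repeated roots.
Discriminant of the cubic: Δ = -216
Δ < 0 ⇒ one real eigenvalue and a complex-conjugate pair: λ ≈ 1.298 + 1.807i, 1.298 - 1.807i, 0.4039
Has complex eigenvalues (not diagonalizable over ℝ).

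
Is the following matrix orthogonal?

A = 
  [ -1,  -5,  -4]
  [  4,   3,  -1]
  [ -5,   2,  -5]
No

AᵀA = 
  [ 42,   7,  25]
  [  7,  38,   7]
  [ 25,   7,  42]
≠ I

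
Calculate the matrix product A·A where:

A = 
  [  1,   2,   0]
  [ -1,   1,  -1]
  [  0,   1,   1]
A² = A·A:
A²[1,1] = (1)(1) + (2)(-1) + (0)(0) = -1
A²[1,2] = (1)(2) + (2)(1) + (0)(1) = 4
A²[1,3] = (1)(0) + (2)(-1) + (0)(1) = -2
A²[2,1] = (-1)(1) + (1)(-1) + (-1)(0) = -2
A²[2,2] = (-1)(2) + (1)(1) + (-1)(1) = -2
A²[2,3] = (-1)(0) + (1)(-1) + (-1)(1) = -2
A²[3,1] = (0)(1) + (1)(-1) + (1)(0) = -1
A²[3,2] = (0)(2) + (1)(1) + (1)(1) = 2
A²[3,3] = (0)(0) + (1)(-1) + (1)(1) = 0
A² = 
  [ -1,   4,  -2]
  [ -2,  -2,  -2]
  [ -1,   2,   0]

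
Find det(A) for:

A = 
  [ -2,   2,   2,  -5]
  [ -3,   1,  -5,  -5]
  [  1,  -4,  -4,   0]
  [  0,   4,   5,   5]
Cofactor expansion along row 1: det(A) = a₁₁M₁₁ - a₁₂M₁₂ + a₁₃M₁₃ - a₁₄M₁₄

M₁₁ = det[[1, -5, -5]; [-4, -4, 0]; [4, 5, 5]]
  = (1)·((-4)(5) - (0)(5)) - (-5)·((-4)(5) - (0)(4)) + (-5)·((-4)(5) - (-4)(4))
  = (1)(-20) - (-5)(-20) + (-5)(-4)
  = -100
M₁₂ = det[[-3, -5, -5]; [1, -4, 0]; [0, 5, 5]]
  = (-3)·((-4)(5) - (0)(5)) - (-5)·((1)(5) - (0)(0)) + (-5)·((1)(5) - (-4)(0))
  = (-3)(-20) - (-5)(5) + (-5)(5)
  = 60
M₁₃ = det[[-3, 1, -5]; [1, -4, 0]; [0, 4, 5]]
  = (-3)·((-4)(5) - (0)(4)) - (1)·((1)(5) - (0)(0)) + (-5)·((1)(4) - (-4)(0))
  = (-3)(-20) - (1)(5) + (-5)(4)
  = 35
M₁₄ = det[[-3, 1, -5]; [1, -4, -4]; [0, 4, 5]]
  = (-3)·((-4)(5) - (-4)(4)) - (1)·((1)(5) - (-4)(0)) + (-5)·((1)(4) - (-4)(0))
  = (-3)(-4) - (1)(5) + (-5)(4)
  = -13

det(A) = (-2)(-100) - (2)(60) + (2)(35) - (-5)(-13) = 85

det(A) = 85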